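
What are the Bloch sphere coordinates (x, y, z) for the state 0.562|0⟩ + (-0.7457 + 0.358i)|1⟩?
(-0.8382, 0.4024, -0.3684)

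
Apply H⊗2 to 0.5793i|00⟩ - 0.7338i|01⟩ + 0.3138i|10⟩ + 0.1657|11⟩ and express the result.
(0.08285 + 0.07965i)|00⟩ + (-0.08285 + 0.8135i)|01⟩ + (-0.08285 - 0.2342i)|10⟩ + (0.08285 + 0.4997i)|11⟩

H⊗2 gives amp(|y⟩) = (1/2) Σ_x (−1)^(x·y) amp(|x⟩), where x·y is the number of positions in which both x and y have a 1.
|00⟩: (0.5793i - 0.7338i + 0.3138i + 0.1657)/2 = (0.08285 + 0.07965i)
|01⟩: (0.5793i + 0.7338i + 0.3138i - 0.1657)/2 = (-0.08285 + 0.8135i)
|10⟩: (0.5793i - 0.7338i - 0.3138i - 0.1657)/2 = (-0.08285 - 0.2342i)
|11⟩: (0.5793i + 0.7338i - 0.3138i + 0.1657)/2 = (0.08285 + 0.4997i)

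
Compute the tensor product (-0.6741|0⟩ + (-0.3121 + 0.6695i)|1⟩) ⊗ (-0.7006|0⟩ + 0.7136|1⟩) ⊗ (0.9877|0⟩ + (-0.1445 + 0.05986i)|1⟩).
0.4665|000⟩ + (-0.06824 + 0.02827i)|001⟩ - 0.4751|010⟩ + (0.06951 - 0.02879i)|011⟩ + (0.216 - 0.4633i)|100⟩ + (-0.003519 + 0.08087i)|101⟩ + (-0.22 + 0.4719i)|110⟩ + (0.003584 - 0.08237i)|111⟩

amp(|b₁b₂…⟩) = product of the factor amplitudes for bits b₁, b₂, …; only kets whose every factor amplitude is nonzero survive.
|000⟩: (-0.6741)(-0.7006)(0.9877) = 0.4665
|001⟩: (-0.6741)(-0.7006)(-0.1445 + 0.05986i) = (-0.06824 + 0.02827i)
|010⟩: (-0.6741)(0.7136)(0.9877) = -0.4751
|011⟩: (-0.6741)(0.7136)(-0.1445 + 0.05986i) = (0.06951 - 0.02879i)
|100⟩: (-0.3121 + 0.6695i)(-0.7006)(0.9877) = (0.216 - 0.4633i)
|101⟩: (-0.3121 + 0.6695i)(-0.7006)(-0.1445 + 0.05986i) = (-0.003519 + 0.08087i)
|110⟩: (-0.3121 + 0.6695i)(0.7136)(0.9877) = (-0.22 + 0.4719i)
|111⟩: (-0.3121 + 0.6695i)(0.7136)(-0.1445 + 0.05986i) = (0.003584 - 0.08237i)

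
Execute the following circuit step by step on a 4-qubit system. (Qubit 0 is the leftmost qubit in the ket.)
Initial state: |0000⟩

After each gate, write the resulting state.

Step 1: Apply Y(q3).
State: i|0001⟩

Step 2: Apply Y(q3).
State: |0000⟩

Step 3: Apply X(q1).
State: |0100⟩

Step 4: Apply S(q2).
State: |0100⟩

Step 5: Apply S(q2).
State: |0100⟩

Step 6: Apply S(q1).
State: i|0100⟩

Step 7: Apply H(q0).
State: (1/√2)i|0100⟩ + (1/√2)i|1100⟩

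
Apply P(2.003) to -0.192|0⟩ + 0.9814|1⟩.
-0.192|0⟩ + (-0.4111 + 0.8912i)|1⟩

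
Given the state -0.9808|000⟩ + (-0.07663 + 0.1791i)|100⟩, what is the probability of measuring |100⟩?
0.03795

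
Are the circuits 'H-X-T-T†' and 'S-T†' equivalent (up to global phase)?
No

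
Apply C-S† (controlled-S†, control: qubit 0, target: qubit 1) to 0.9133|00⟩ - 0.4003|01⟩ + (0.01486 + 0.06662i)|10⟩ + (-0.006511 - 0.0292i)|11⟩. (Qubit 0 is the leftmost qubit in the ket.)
0.9133|00⟩ - 0.4003|01⟩ + (0.01486 + 0.06662i)|10⟩ + (-0.0292 + 0.006511i)|11⟩

C-S† leaves the control-|0⟩ kets |00⟩, |01⟩ unchanged and applies S† to qubit 1 on the control-|1⟩ pair (|10⟩, |11⟩).
S† = [[1, 0], [0, -i]].
With a = amp(|10⟩) = (0.01486 + 0.06662i) and b = amp(|11⟩) = (-0.006511 - 0.0292i):
new amp(|10⟩) = (1)·a = (0.01486 + 0.06662i)
new amp(|11⟩) = (-i)·b = (-0.0292 + 0.006511i)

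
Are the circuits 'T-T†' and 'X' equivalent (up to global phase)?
No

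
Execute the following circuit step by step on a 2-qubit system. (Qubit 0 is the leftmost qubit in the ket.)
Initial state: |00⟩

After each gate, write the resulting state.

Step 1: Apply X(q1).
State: |01⟩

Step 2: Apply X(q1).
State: |00⟩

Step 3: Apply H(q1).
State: 1/√2|00⟩ + 1/√2|01⟩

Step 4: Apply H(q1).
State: |00⟩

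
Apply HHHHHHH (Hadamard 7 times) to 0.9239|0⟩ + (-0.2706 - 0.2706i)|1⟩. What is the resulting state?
(0.462 - 0.1913i)|0⟩ + (0.8446 + 0.1913i)|1⟩

H² = I, so H^7 = H: a single Hadamard. With (a, b) = (0.9239, (-0.2706 - 0.2706i)), H gives ((a + b)/√2, (a − b)/√2) = ((0.462 - 0.1913i), (0.8446 + 0.1913i)).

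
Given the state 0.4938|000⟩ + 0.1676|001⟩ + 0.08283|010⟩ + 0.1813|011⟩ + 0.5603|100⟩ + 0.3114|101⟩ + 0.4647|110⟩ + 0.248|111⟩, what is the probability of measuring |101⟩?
0.09697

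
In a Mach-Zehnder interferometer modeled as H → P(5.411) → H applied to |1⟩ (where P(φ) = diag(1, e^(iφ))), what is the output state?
(0.1784 + 0.3829i)|0⟩ + (0.8216 - 0.3829i)|1⟩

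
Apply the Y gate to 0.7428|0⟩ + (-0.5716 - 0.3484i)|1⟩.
(-0.3484 + 0.5716i)|0⟩ + 0.7428i|1⟩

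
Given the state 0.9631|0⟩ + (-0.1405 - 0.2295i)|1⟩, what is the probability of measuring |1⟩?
0.07241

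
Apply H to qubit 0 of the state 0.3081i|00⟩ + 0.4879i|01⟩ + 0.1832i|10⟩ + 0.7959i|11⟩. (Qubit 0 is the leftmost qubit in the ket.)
0.3474i|00⟩ + 0.9078i|01⟩ + 0.08832i|10⟩ - 0.2178i|11⟩

H on qubit 0 mixes each pair of kets that differ only in qubit 0: amplitudes (a, b) of (|…0…⟩, |…1…⟩) become ((a + b)/√2, (a − b)/√2). Kets absent from the input have amplitude 0.
(|00⟩, |10⟩): (a, b) = (0.3081i, 0.1832i) → (0.3474i, 0.08832i)
(|01⟩, |11⟩): (a, b) = (0.4879i, 0.7959i) → (0.9078i, -0.2178i)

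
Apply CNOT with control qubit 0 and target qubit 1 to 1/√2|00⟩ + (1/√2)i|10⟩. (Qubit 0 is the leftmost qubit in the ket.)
1/√2|00⟩ + (1/√2)i|11⟩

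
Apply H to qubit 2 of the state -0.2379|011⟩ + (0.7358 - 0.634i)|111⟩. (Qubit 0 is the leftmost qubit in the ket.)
-0.1682|010⟩ + 0.1682|011⟩ + (0.5203 - 0.4483i)|110⟩ + (-0.5203 + 0.4483i)|111⟩

H on qubit 2 mixes each pair of kets that differ only in qubit 2: amplitudes (a, b) of (|…0…⟩, |…1…⟩) become ((a + b)/√2, (a − b)/√2). Kets absent from the input have amplitude 0.
(|010⟩, |011⟩): (a, b) = (0, -0.2379) → (-0.1682, 0.1682)
(|110⟩, |111⟩): (a, b) = (0, (0.7358 - 0.634i)) → ((0.5203 - 0.4483i), (-0.5203 + 0.4483i))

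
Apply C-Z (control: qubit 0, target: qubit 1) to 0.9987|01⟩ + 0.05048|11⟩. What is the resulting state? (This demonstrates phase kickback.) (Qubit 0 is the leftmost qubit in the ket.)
0.9987|01⟩ - 0.05048|11⟩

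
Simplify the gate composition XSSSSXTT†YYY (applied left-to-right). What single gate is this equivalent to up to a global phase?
Y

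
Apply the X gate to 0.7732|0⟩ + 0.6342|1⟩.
0.6342|0⟩ + 0.7732|1⟩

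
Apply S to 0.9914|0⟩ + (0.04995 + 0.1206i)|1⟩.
0.9914|0⟩ + (-0.1206 + 0.04995i)|1⟩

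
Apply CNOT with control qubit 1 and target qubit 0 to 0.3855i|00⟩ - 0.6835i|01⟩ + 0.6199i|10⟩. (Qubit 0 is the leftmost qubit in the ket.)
0.3855i|00⟩ + 0.6199i|10⟩ - 0.6835i|11⟩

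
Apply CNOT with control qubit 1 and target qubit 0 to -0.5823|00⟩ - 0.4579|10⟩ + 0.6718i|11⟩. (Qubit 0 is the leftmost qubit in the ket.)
-0.5823|00⟩ + 0.6718i|01⟩ - 0.4579|10⟩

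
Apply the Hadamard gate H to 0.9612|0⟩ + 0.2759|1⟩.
0.8748|0⟩ + 0.4846|1⟩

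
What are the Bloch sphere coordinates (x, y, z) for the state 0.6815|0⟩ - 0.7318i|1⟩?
(0, -0.9974, -0.07109)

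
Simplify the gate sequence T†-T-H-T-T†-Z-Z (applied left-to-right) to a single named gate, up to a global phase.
H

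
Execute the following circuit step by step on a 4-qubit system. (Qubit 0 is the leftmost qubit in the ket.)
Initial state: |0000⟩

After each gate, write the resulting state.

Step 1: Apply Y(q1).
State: i|0100⟩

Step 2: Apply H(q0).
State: (1/√2)i|0100⟩ + (1/√2)i|1100⟩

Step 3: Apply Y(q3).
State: -1/√2|0101⟩ - 1/√2|1101⟩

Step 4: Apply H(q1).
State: -1/2|0001⟩ + 1/2|0101⟩ - 1/2|1001⟩ + 1/2|1101⟩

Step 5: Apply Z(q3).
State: 1/2|0001⟩ - 1/2|0101⟩ + 1/2|1001⟩ - 1/2|1101⟩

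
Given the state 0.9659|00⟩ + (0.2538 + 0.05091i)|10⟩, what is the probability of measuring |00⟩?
0.933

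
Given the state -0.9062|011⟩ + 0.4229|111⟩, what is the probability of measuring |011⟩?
0.8212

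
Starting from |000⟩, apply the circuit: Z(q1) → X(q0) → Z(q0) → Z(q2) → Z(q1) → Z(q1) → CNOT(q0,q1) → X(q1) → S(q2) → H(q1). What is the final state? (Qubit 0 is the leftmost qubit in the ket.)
-1/√2|100⟩ - 1/√2|110⟩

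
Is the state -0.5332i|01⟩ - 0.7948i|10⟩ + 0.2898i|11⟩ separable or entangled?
Entangled

Writing the state as a|00⟩ + b|01⟩ + c|10⟩ + d|11⟩, it is a product state iff ad − bc = 0.
Here (a, b, c, d) = (0, -0.5332i, -0.7948i, 0.2898i): ad − bc = (0)(0.2898i) − (-0.5332i)(-0.7948i) = 0.4238 ≠ 0, so the state is entangled.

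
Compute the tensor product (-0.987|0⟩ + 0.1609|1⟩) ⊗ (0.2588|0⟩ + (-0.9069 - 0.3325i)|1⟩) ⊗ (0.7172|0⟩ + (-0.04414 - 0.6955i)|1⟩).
-0.1832|000⟩ + (0.01127 + 0.1777i)|001⟩ + (0.642 + 0.2354i)|010⟩ + (0.1887 - 0.637i)|011⟩ + 0.02986|100⟩ + (-0.001838 - 0.02896i)|101⟩ + (-0.1047 - 0.03837i)|110⟩ + (-0.03077 + 0.1038i)|111⟩

amp(|b₁b₂…⟩) = product of the factor amplitudes for bits b₁, b₂, …; only kets whose every factor amplitude is nonzero survive.
|000⟩: (-0.987)(0.2588)(0.7172) = -0.1832
|001⟩: (-0.987)(0.2588)(-0.04414 - 0.6955i) = (0.01127 + 0.1777i)
|010⟩: (-0.987)(-0.9069 - 0.3325i)(0.7172) = (0.642 + 0.2354i)
|011⟩: (-0.987)(-0.9069 - 0.3325i)(-0.04414 - 0.6955i) = (0.1887 - 0.637i)
|100⟩: (0.1609)(0.2588)(0.7172) = 0.02986
|101⟩: (0.1609)(0.2588)(-0.04414 - 0.6955i) = (-0.001838 - 0.02896i)
|110⟩: (0.1609)(-0.9069 - 0.3325i)(0.7172) = (-0.1047 - 0.03837i)
|111⟩: (0.1609)(-0.9069 - 0.3325i)(-0.04414 - 0.6955i) = (-0.03077 + 0.1038i)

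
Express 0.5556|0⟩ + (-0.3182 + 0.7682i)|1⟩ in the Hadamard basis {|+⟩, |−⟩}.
(0.1679 + 0.5432i)|+⟩ + (0.6179 - 0.5432i)|−⟩

With |ψ⟩ = α|0⟩ + β|1⟩, the Hadamard-basis coefficients are ⟨+|ψ⟩ = (α + β)/√2 and ⟨−|ψ⟩ = (α − β)/√2.
Here α = 0.5556, β = (-0.3182 + 0.7682i): (α + β)/√2 = (0.1679 + 0.5432i), (α − β)/√2 = (0.6179 - 0.5432i).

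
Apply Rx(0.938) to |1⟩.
-0.452i|0⟩ + 0.892|1⟩

Rx(0.938) = [[cos(θ/2), −i·sin(θ/2)], [−i·sin(θ/2), cos(θ/2)]]; θ = 0.938, cos(θ/2) ≈ 0.892021, sin(θ/2) ≈ 0.451994.
With a = amp(|0⟩) = 0 and b = amp(|1⟩) = 1:
new amp(|0⟩) = (0.892021)·a + (-0.451994i)·b = -0.452i
new amp(|1⟩) = (-0.451994i)·a + (0.892021)·b = 0.892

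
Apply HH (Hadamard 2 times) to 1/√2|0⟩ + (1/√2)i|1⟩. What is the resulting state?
1/√2|0⟩ + (1/√2)i|1⟩

H² = I, so an even number of Hadamards cancels: H^2 = I and the state is unchanged.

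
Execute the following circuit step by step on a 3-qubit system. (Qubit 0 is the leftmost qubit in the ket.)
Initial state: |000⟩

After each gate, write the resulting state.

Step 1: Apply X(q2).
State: |001⟩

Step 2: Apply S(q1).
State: |001⟩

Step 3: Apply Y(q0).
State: i|101⟩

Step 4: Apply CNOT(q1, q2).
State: i|101⟩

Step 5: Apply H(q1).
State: (1/√2)i|101⟩ + (1/√2)i|111⟩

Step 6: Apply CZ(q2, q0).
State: -(1/√2)i|101⟩ - (1/√2)i|111⟩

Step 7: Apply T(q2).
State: (1/2 - (1/2)i)|101⟩ + (1/2 - (1/2)i)|111⟩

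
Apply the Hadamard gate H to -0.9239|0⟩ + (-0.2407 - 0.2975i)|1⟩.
(-0.8235 - 0.2104i)|0⟩ + (-0.4831 + 0.2104i)|1⟩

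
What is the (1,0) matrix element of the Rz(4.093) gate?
0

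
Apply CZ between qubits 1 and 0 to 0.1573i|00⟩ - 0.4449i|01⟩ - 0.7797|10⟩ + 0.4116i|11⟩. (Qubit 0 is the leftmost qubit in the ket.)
0.1573i|00⟩ - 0.4449i|01⟩ - 0.7797|10⟩ - 0.4116i|11⟩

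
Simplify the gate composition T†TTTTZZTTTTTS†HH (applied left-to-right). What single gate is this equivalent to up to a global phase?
S†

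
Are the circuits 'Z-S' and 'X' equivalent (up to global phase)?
No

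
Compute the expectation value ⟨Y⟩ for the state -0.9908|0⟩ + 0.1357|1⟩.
0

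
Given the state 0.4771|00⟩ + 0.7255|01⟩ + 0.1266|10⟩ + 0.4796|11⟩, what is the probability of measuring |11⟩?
0.23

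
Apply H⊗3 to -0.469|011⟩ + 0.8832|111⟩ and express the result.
0.1464|000⟩ - 0.1464|001⟩ - 0.1464|010⟩ + 0.1464|011⟩ - 0.4781|100⟩ + 0.4781|101⟩ + 0.4781|110⟩ - 0.4781|111⟩

H⊗3 gives amp(|y⟩) = (1/2√2) Σ_x (−1)^(x·y) amp(|x⟩), where x·y is the number of positions in which both x and y have a 1.
|000⟩: (-0.469 + 0.8832)/(2√2) = 0.1464
|001⟩: (0.469 - 0.8832)/(2√2) = -0.1464
|010⟩: (0.469 - 0.8832)/(2√2) = -0.1464
|011⟩: (-0.469 + 0.8832)/(2√2) = 0.1464
|100⟩: (-0.469 - 0.8832)/(2√2) = -0.4781
|101⟩: (0.469 + 0.8832)/(2√2) = 0.4781
|110⟩: (0.469 + 0.8832)/(2√2) = 0.4781
|111⟩: (-0.469 - 0.8832)/(2√2) = -0.4781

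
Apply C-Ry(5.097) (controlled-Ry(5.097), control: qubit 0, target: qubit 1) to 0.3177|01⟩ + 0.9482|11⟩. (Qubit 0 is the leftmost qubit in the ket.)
0.3177|01⟩ - 0.53|10⟩ - 0.7863|11⟩

C-Ry(5.097) leaves the control-|0⟩ kets |00⟩, |01⟩ unchanged and applies Ry(5.097) to qubit 1 on the control-|1⟩ pair (|10⟩, |11⟩).
Ry(5.097) = [[cos(θ/2), −sin(θ/2)], [sin(θ/2), cos(θ/2)]]; θ = 5.097, cos(θ/2) ≈ -0.829216, sin(θ/2) ≈ 0.558928.
With a = amp(|10⟩) = 0 and b = amp(|11⟩) = 0.9482:
new amp(|10⟩) = (-0.829216)·a + (-0.558928)·b = -0.53
new amp(|11⟩) = (0.558928)·a + (-0.829216)·b = -0.7863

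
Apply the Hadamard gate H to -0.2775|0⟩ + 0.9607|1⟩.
0.4831|0⟩ - 0.8755|1⟩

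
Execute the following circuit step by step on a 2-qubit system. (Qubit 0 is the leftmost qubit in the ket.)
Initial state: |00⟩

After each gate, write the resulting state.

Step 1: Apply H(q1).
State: 1/√2|00⟩ + 1/√2|01⟩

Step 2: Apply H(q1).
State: |00⟩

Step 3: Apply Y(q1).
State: i|01⟩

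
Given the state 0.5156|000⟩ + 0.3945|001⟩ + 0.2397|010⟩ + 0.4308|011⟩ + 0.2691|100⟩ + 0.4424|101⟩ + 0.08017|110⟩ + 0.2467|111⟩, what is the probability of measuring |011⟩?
0.1856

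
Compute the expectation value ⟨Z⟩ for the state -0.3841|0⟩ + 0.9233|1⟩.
-0.705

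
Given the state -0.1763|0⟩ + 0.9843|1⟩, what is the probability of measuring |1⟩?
0.9688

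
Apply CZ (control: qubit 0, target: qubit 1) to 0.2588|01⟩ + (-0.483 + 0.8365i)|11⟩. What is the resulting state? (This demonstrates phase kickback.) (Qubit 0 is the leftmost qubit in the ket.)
0.2588|01⟩ + (0.483 - 0.8365i)|11⟩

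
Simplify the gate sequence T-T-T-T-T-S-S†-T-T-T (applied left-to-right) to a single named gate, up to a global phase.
I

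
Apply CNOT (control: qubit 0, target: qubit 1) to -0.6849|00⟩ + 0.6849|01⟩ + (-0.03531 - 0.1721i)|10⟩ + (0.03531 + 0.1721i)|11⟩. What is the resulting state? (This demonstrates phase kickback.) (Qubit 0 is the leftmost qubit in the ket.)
-0.6849|00⟩ + 0.6849|01⟩ + (0.03531 + 0.1721i)|10⟩ + (-0.03531 - 0.1721i)|11⟩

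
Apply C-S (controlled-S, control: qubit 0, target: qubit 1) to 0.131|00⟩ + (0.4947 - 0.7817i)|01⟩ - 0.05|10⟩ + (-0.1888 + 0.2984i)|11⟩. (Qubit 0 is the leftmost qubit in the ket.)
0.131|00⟩ + (0.4947 - 0.7817i)|01⟩ - 0.05|10⟩ + (-0.2984 - 0.1888i)|11⟩

C-S leaves the control-|0⟩ kets |00⟩, |01⟩ unchanged and applies S to qubit 1 on the control-|1⟩ pair (|10⟩, |11⟩).
S = [[1, 0], [0, i]].
With a = amp(|10⟩) = -0.05 and b = amp(|11⟩) = (-0.1888 + 0.2984i):
new amp(|10⟩) = (1)·a = -0.05
new amp(|11⟩) = (i)·b = (-0.2984 - 0.1888i)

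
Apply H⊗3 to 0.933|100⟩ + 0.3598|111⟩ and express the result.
0.4571|000⟩ + 0.2027|001⟩ + 0.2027|010⟩ + 0.4571|011⟩ - 0.4571|100⟩ - 0.2027|101⟩ - 0.2027|110⟩ - 0.4571|111⟩

H⊗3 gives amp(|y⟩) = (1/2√2) Σ_x (−1)^(x·y) amp(|x⟩), where x·y is the number of positions in which both x and y have a 1.
|000⟩: (0.933 + 0.3598)/(2√2) = 0.4571
|001⟩: (0.933 - 0.3598)/(2√2) = 0.2027
|010⟩: (0.933 - 0.3598)/(2√2) = 0.2027
|011⟩: (0.933 + 0.3598)/(2√2) = 0.4571
|100⟩: (-0.933 - 0.3598)/(2√2) = -0.4571
|101⟩: (-0.933 + 0.3598)/(2√2) = -0.2027
|110⟩: (-0.933 + 0.3598)/(2√2) = -0.2027
|111⟩: (-0.933 - 0.3598)/(2√2) = -0.4571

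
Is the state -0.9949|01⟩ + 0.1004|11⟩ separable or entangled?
Separable

Writing the state as a|00⟩ + b|01⟩ + c|10⟩ + d|11⟩, it is a product state iff ad − bc = 0.
Here (a, b, c, d) = (0, -0.9949, 0, 0.1004): ad − bc = (0)(0.1004) − (-0.9949)(0) = 0, so the state is separable.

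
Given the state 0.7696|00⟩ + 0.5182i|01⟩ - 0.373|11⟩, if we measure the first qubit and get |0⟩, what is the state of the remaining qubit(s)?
0.8295|0⟩ + 0.5585i|1⟩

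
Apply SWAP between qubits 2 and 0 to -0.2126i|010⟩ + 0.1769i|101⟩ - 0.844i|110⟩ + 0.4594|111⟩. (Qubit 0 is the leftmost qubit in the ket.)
-0.2126i|010⟩ - 0.844i|011⟩ + 0.1769i|101⟩ + 0.4594|111⟩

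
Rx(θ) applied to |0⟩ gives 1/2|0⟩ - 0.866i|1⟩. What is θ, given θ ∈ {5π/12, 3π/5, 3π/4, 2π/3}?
2π/3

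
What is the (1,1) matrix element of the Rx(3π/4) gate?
0.3827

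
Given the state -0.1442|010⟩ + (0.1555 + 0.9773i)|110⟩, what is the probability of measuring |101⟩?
0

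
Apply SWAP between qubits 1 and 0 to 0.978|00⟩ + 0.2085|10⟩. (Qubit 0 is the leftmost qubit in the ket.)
0.978|00⟩ + 0.2085|01⟩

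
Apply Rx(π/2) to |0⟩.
1/√2|0⟩ - (1/√2)i|1⟩

Rx(π/2) = [[cos(θ/2), −i·sin(θ/2)], [−i·sin(θ/2), cos(θ/2)]]; θ = π/2, cos(θ/2) ≈ 0.707107, sin(θ/2) ≈ 0.707107.
With a = amp(|0⟩) = 1 and b = amp(|1⟩) = 0:
new amp(|0⟩) = (0.707107)·a + (-0.707107i)·b = 1/√2
new amp(|1⟩) = (-0.707107i)·a + (0.707107)·b = -(1/√2)i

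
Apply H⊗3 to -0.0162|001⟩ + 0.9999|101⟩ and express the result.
0.3478|000⟩ - 0.3478|001⟩ + 0.3478|010⟩ - 0.3478|011⟩ - 0.3592|100⟩ + 0.3592|101⟩ - 0.3592|110⟩ + 0.3592|111⟩

H⊗3 gives amp(|y⟩) = (1/2√2) Σ_x (−1)^(x·y) amp(|x⟩), where x·y is the number of positions in which both x and y have a 1.
|000⟩: (-0.0162 + 0.9999)/(2√2) = 0.3478
|001⟩: (0.0162 - 0.9999)/(2√2) = -0.3478
|010⟩: (-0.0162 + 0.9999)/(2√2) = 0.3478
|011⟩: (0.0162 - 0.9999)/(2√2) = -0.3478
|100⟩: (-0.0162 - 0.9999)/(2√2) = -0.3592
|101⟩: (0.0162 + 0.9999)/(2√2) = 0.3592
|110⟩: (-0.0162 - 0.9999)/(2√2) = -0.3592
|111⟩: (0.0162 + 0.9999)/(2√2) = 0.3592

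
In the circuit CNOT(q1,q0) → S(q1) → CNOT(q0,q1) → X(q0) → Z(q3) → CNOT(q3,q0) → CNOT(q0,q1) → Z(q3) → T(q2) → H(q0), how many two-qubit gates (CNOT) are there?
4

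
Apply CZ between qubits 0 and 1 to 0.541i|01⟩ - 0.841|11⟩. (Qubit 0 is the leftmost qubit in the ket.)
0.541i|01⟩ + 0.841|11⟩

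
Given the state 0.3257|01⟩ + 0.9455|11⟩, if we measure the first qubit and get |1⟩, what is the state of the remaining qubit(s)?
|1⟩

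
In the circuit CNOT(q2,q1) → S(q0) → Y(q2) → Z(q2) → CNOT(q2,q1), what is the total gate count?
5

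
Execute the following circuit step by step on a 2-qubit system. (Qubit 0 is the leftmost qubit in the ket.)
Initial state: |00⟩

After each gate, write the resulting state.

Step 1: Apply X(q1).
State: |01⟩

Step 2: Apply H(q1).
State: 1/√2|00⟩ - 1/√2|01⟩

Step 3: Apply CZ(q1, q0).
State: 1/√2|00⟩ - 1/√2|01⟩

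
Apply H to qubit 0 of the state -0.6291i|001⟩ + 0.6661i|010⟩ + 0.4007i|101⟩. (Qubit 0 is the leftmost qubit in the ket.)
-0.1615i|001⟩ + 0.471i|010⟩ - 0.7282i|101⟩ + 0.471i|110⟩

H on qubit 0 mixes each pair of kets that differ only in qubit 0: amplitudes (a, b) of (|…0…⟩, |…1…⟩) become ((a + b)/√2, (a − b)/√2). Kets absent from the input have amplitude 0.
(|001⟩, |101⟩): (a, b) = (-0.6291i, 0.4007i) → (-0.1615i, -0.7282i)
(|010⟩, |110⟩): (a, b) = (0.6661i, 0) → (0.471i, 0.471i)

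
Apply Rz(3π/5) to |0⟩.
(0.5878 - 0.809i)|0⟩

Rz(3π/5) = [[e^(−iθ/2), 0], [0, e^(iθ/2)]] with e^(±iθ/2) = cos(θ/2) ± i·sin(θ/2); θ = 3π/5, cos(θ/2) ≈ 0.587785, sin(θ/2) ≈ 0.809017.
With a = amp(|0⟩) = 1 and b = amp(|1⟩) = 0:
new amp(|0⟩) = (0.587785 - 0.809017i)·a = (0.5878 - 0.809i)
new amp(|1⟩) = (0.587785 + 0.809017i)·b = 0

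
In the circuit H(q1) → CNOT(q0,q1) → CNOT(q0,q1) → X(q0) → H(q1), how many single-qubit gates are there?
3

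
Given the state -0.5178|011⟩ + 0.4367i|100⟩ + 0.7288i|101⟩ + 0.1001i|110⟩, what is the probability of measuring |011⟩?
0.2681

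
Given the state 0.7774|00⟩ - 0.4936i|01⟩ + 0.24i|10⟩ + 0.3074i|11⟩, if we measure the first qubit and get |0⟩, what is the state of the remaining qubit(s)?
0.8442|0⟩ - 0.536i|1⟩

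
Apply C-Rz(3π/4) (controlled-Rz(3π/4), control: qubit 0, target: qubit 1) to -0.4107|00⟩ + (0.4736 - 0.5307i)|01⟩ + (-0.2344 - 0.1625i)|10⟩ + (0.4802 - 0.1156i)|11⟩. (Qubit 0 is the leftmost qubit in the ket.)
-0.4107|00⟩ + (0.4736 - 0.5307i)|01⟩ + (-0.2398 + 0.1544i)|10⟩ + (0.2906 + 0.3994i)|11⟩

C-Rz(3π/4) leaves the control-|0⟩ kets |00⟩, |01⟩ unchanged and applies Rz(3π/4) to qubit 1 on the control-|1⟩ pair (|10⟩, |11⟩).
Rz(3π/4) = [[e^(−iθ/2), 0], [0, e^(iθ/2)]] with e^(±iθ/2) = cos(θ/2) ± i·sin(θ/2); θ = 3π/4, cos(θ/2) ≈ 0.382683, sin(θ/2) ≈ 0.92388.
With a = amp(|10⟩) = (-0.2344 - 0.1625i) and b = amp(|11⟩) = (0.4802 - 0.1156i):
new amp(|10⟩) = (0.382683 - 0.92388i)·a = (-0.2398 + 0.1544i)
new amp(|11⟩) = (0.382683 + 0.92388i)·b = (0.2906 + 0.3994i)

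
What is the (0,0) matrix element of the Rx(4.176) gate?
-0.4945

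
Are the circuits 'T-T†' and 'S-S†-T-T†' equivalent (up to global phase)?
Yes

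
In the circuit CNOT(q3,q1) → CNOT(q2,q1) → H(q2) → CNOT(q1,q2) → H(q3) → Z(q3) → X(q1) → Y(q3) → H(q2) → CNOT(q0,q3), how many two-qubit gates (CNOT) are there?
4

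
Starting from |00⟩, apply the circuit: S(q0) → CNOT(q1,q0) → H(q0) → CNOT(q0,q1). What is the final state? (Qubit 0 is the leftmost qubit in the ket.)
1/√2|00⟩ + 1/√2|11⟩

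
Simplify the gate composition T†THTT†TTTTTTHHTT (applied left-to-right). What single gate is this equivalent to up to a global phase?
H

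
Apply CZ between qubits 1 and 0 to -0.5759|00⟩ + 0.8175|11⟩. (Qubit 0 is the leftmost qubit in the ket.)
-0.5759|00⟩ - 0.8175|11⟩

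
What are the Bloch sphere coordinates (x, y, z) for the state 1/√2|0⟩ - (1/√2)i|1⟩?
(0, -1, 0)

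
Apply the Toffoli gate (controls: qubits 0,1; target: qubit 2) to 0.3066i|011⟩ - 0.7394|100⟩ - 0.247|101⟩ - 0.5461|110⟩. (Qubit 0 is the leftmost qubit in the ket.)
0.3066i|011⟩ - 0.7394|100⟩ - 0.247|101⟩ - 0.5461|111⟩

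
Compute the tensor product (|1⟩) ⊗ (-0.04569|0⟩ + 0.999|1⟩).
-0.04569|10⟩ + 0.999|11⟩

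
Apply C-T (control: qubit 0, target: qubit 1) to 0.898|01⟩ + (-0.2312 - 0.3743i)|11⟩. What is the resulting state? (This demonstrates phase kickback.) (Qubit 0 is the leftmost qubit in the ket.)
0.898|01⟩ + (0.1012 - 0.4282i)|11⟩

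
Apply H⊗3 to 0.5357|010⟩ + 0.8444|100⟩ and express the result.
0.4879|000⟩ + 0.4879|001⟩ + 0.1091|010⟩ + 0.1091|011⟩ - 0.1091|100⟩ - 0.1091|101⟩ - 0.4879|110⟩ - 0.4879|111⟩

H⊗3 gives amp(|y⟩) = (1/2√2) Σ_x (−1)^(x·y) amp(|x⟩), where x·y is the number of positions in which both x and y have a 1.
|000⟩: (0.5357 + 0.8444)/(2√2) = 0.4879
|001⟩: (0.5357 + 0.8444)/(2√2) = 0.4879
|010⟩: (-0.5357 + 0.8444)/(2√2) = 0.1091
|011⟩: (-0.5357 + 0.8444)/(2√2) = 0.1091
|100⟩: (0.5357 - 0.8444)/(2√2) = -0.1091
|101⟩: (0.5357 - 0.8444)/(2√2) = -0.1091
|110⟩: (-0.5357 - 0.8444)/(2√2) = -0.4879
|111⟩: (-0.5357 - 0.8444)/(2√2) = -0.4879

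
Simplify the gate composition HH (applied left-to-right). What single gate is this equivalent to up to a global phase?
I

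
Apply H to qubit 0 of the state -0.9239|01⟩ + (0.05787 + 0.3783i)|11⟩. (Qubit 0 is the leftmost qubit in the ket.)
(-0.6124 + 0.2675i)|01⟩ + (-0.6942 - 0.2675i)|11⟩

H on qubit 0 mixes each pair of kets that differ only in qubit 0: amplitudes (a, b) of (|…0…⟩, |…1…⟩) become ((a + b)/√2, (a − b)/√2). Kets absent from the input have amplitude 0.
(|01⟩, |11⟩): (a, b) = (-0.9239, (0.05787 + 0.3783i)) → ((-0.6124 + 0.2675i), (-0.6942 - 0.2675i))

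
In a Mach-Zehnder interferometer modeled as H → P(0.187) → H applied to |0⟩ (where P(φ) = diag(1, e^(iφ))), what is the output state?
(0.9913 + 0.09296i)|0⟩ + (0.008717 - 0.09296i)|1⟩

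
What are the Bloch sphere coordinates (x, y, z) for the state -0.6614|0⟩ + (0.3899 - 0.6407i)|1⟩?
(-0.5158, 0.8475, -0.1251)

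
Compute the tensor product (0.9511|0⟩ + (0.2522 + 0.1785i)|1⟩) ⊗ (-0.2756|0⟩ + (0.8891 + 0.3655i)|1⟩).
-0.2621|00⟩ + (0.8456 + 0.3476i)|01⟩ + (-0.06951 - 0.04919i)|10⟩ + (0.159 + 0.2509i)|11⟩

amp(|b₁b₂…⟩) = product of the factor amplitudes for bits b₁, b₂, …; only kets whose every factor amplitude is nonzero survive.
|00⟩: (0.9511)(-0.2756) = -0.2621
|01⟩: (0.9511)(0.8891 + 0.3655i) = (0.8456 + 0.3476i)
|10⟩: (0.2522 + 0.1785i)(-0.2756) = (-0.06951 - 0.04919i)
|11⟩: (0.2522 + 0.1785i)(0.8891 + 0.3655i) = (0.159 + 0.2509i)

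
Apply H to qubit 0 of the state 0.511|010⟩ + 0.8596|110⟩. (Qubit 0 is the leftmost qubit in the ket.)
0.9692|010⟩ - 0.2465|110⟩

H on qubit 0 mixes each pair of kets that differ only in qubit 0: amplitudes (a, b) of (|…0…⟩, |…1…⟩) become ((a + b)/√2, (a − b)/√2). Kets absent from the input have amplitude 0.
(|010⟩, |110⟩): (a, b) = (0.511, 0.8596) → (0.9692, -0.2465)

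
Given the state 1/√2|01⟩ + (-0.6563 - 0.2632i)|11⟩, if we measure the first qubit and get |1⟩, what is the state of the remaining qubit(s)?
(-0.9281 - 0.3722i)|1⟩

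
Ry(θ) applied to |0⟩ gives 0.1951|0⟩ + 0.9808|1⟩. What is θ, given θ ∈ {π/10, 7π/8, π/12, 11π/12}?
7π/8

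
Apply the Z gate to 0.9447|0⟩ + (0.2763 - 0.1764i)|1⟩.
0.9447|0⟩ + (-0.2763 + 0.1764i)|1⟩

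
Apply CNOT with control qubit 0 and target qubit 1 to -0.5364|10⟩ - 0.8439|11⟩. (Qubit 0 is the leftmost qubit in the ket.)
-0.8439|10⟩ - 0.5364|11⟩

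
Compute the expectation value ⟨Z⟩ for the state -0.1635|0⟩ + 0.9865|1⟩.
-0.9465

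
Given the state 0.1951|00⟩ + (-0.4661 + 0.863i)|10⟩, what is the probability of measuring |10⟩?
0.962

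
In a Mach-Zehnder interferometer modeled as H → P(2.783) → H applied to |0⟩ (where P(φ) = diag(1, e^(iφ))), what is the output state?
(0.0318 + 0.1755i)|0⟩ + (0.9682 - 0.1755i)|1⟩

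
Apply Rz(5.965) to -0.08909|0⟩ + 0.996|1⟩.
(0.08796 + 0.01411i)|0⟩ + (-0.9834 + 0.1578i)|1⟩

Rz(5.965) = [[e^(−iθ/2), 0], [0, e^(iθ/2)]] with e^(±iθ/2) = cos(θ/2) ± i·sin(θ/2); θ = 5.965, cos(θ/2) ≈ -0.987371, sin(θ/2) ≈ 0.158422.
With a = amp(|0⟩) = -0.08909 and b = amp(|1⟩) = 0.996:
new amp(|0⟩) = (-0.987371 - 0.158422i)·a = (0.08796 + 0.01411i)
new amp(|1⟩) = (-0.987371 + 0.158422i)·b = (-0.9834 + 0.1578i)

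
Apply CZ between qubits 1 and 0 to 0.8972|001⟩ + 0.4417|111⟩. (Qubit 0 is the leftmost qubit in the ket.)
0.8972|001⟩ - 0.4417|111⟩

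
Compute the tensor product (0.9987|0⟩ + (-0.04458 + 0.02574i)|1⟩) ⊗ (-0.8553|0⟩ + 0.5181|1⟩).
-0.8542|00⟩ + 0.5174|01⟩ + (0.03813 - 0.02202i)|10⟩ + (-0.0231 + 0.01334i)|11⟩

amp(|b₁b₂…⟩) = product of the factor amplitudes for bits b₁, b₂, …; only kets whose every factor amplitude is nonzero survive.
|00⟩: (0.9987)(-0.8553) = -0.8542
|01⟩: (0.9987)(0.5181) = 0.5174
|10⟩: (-0.04458 + 0.02574i)(-0.8553) = (0.03813 - 0.02202i)
|11⟩: (-0.04458 + 0.02574i)(0.5181) = (-0.0231 + 0.01334i)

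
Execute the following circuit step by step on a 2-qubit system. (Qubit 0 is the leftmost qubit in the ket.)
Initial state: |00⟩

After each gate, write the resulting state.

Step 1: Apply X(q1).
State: |01⟩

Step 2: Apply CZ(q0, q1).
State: |01⟩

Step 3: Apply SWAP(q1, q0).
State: |10⟩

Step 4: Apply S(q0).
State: i|10⟩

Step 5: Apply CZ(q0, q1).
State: i|10⟩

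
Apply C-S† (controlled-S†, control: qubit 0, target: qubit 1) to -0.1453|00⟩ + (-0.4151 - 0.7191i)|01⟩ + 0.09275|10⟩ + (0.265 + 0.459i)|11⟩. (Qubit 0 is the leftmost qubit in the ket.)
-0.1453|00⟩ + (-0.4151 - 0.7191i)|01⟩ + 0.09275|10⟩ + (0.459 - 0.265i)|11⟩

C-S† leaves the control-|0⟩ kets |00⟩, |01⟩ unchanged and applies S† to qubit 1 on the control-|1⟩ pair (|10⟩, |11⟩).
S† = [[1, 0], [0, -i]].
With a = amp(|10⟩) = 0.09275 and b = amp(|11⟩) = (0.265 + 0.459i):
new amp(|10⟩) = (1)·a = 0.09275
new amp(|11⟩) = (-i)·b = (0.459 - 0.265i)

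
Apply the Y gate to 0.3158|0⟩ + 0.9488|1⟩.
-0.9488i|0⟩ + 0.3158i|1⟩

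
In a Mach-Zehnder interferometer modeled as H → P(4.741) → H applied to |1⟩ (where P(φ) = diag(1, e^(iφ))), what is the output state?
(0.4857 + 0.4998i)|0⟩ + (0.5143 - 0.4998i)|1⟩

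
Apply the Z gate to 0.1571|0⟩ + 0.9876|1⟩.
0.1571|0⟩ - 0.9876|1⟩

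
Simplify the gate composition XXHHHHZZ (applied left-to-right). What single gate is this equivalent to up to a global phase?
I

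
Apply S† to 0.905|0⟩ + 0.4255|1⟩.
0.905|0⟩ - 0.4255i|1⟩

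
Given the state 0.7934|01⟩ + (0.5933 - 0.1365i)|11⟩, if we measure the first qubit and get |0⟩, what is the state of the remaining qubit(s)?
|1⟩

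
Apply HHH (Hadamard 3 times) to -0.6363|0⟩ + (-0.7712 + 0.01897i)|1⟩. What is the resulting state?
(-0.9953 + 0.01341i)|0⟩ + (0.09539 - 0.01341i)|1⟩

H² = I, so H^3 = H: a single Hadamard. With (a, b) = (-0.6363, (-0.7712 + 0.01897i)), H gives ((a + b)/√2, (a − b)/√2) = ((-0.9953 + 0.01341i), (0.09539 - 0.01341i)).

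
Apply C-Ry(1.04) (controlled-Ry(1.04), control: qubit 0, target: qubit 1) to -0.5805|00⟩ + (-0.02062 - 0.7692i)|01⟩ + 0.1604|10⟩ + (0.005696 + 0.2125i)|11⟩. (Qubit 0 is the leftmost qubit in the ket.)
-0.5805|00⟩ + (-0.02062 - 0.7692i)|01⟩ + (0.1364 - 0.1056i)|10⟩ + (0.08464 + 0.1844i)|11⟩

C-Ry(1.04) leaves the control-|0⟩ kets |00⟩, |01⟩ unchanged and applies Ry(1.04) to qubit 1 on the control-|1⟩ pair (|10⟩, |11⟩).
Ry(1.04) = [[cos(θ/2), −sin(θ/2)], [sin(θ/2), cos(θ/2)]]; θ = 1.04, cos(θ/2) ≈ 0.867819, sin(θ/2) ≈ 0.49688.
With a = amp(|10⟩) = 0.1604 and b = amp(|11⟩) = (0.005696 + 0.2125i):
new amp(|10⟩) = (0.867819)·a + (-0.49688)·b = (0.1364 - 0.1056i)
new amp(|11⟩) = (0.49688)·a + (0.867819)·b = (0.08464 + 0.1844i)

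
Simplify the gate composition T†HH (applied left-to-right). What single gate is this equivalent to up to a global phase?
T†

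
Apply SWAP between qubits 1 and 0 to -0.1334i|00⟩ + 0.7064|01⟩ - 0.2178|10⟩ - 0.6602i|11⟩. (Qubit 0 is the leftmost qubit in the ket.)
-0.1334i|00⟩ - 0.2178|01⟩ + 0.7064|10⟩ - 0.6602i|11⟩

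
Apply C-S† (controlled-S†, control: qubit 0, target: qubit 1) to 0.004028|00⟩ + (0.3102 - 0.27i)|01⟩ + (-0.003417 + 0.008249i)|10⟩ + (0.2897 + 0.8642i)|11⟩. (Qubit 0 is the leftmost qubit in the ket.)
0.004028|00⟩ + (0.3102 - 0.27i)|01⟩ + (-0.003417 + 0.008249i)|10⟩ + (0.8642 - 0.2897i)|11⟩

C-S† leaves the control-|0⟩ kets |00⟩, |01⟩ unchanged and applies S† to qubit 1 on the control-|1⟩ pair (|10⟩, |11⟩).
S† = [[1, 0], [0, -i]].
With a = amp(|10⟩) = (-0.003417 + 0.008249i) and b = amp(|11⟩) = (0.2897 + 0.8642i):
new amp(|10⟩) = (1)·a = (-0.003417 + 0.008249i)
new amp(|11⟩) = (-i)·b = (0.8642 - 0.2897i)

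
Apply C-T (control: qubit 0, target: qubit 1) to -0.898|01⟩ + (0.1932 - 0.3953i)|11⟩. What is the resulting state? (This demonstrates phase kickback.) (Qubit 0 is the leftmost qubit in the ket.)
-0.898|01⟩ + (0.4161 - 0.1429i)|11⟩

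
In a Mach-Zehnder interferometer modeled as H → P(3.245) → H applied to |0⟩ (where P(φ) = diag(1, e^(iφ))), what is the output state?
(0.002671 - 0.05161i)|0⟩ + (0.9973 + 0.05161i)|1⟩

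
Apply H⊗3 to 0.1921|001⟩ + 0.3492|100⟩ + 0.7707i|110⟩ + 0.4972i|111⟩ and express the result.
(0.1914 + 0.4483i)|000⟩ + (0.05554 + 0.0967i)|001⟩ + (0.1914 - 0.4483i)|010⟩ + (0.05554 - 0.0967i)|011⟩ + (-0.05554 - 0.4483i)|100⟩ + (-0.1914 - 0.0967i)|101⟩ + (-0.05554 + 0.4483i)|110⟩ + (-0.1914 + 0.0967i)|111⟩

H⊗3 gives amp(|y⟩) = (1/2√2) Σ_x (−1)^(x·y) amp(|x⟩), where x·y is the number of positions in which both x and y have a 1.
|000⟩: (0.1921 + 0.3492 + 0.7707i + 0.4972i)/(2√2) = (0.1914 + 0.4483i)
|001⟩: (-0.1921 + 0.3492 + 0.7707i - 0.4972i)/(2√2) = (0.05554 + 0.0967i)
|010⟩: (0.1921 + 0.3492 - 0.7707i - 0.4972i)/(2√2) = (0.1914 - 0.4483i)
|011⟩: (-0.1921 + 0.3492 - 0.7707i + 0.4972i)/(2√2) = (0.05554 - 0.0967i)
|100⟩: (0.1921 - 0.3492 - 0.7707i - 0.4972i)/(2√2) = (-0.05554 - 0.4483i)
|101⟩: (-0.1921 - 0.3492 - 0.7707i + 0.4972i)/(2√2) = (-0.1914 - 0.0967i)
|110⟩: (0.1921 - 0.3492 + 0.7707i + 0.4972i)/(2√2) = (-0.05554 + 0.4483i)
|111⟩: (-0.1921 - 0.3492 + 0.7707i - 0.4972i)/(2√2) = (-0.1914 + 0.0967i)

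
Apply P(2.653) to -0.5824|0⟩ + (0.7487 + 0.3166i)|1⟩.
-0.5824|0⟩ + (-0.8097 + 0.07187i)|1⟩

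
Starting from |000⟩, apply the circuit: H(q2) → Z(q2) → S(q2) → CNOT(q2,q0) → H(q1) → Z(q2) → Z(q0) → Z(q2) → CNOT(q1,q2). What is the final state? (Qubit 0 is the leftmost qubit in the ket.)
1/2|000⟩ + 1/2|011⟩ + (1/2)i|101⟩ + (1/2)i|110⟩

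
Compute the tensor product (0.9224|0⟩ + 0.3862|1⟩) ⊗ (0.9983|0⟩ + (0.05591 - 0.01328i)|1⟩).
0.9208|00⟩ + (0.05157 - 0.01225i)|01⟩ + 0.3855|10⟩ + (0.02159 - 0.005129i)|11⟩

amp(|b₁b₂…⟩) = product of the factor amplitudes for bits b₁, b₂, …; only kets whose every factor amplitude is nonzero survive.
|00⟩: (0.9224)(0.9983) = 0.9208
|01⟩: (0.9224)(0.05591 - 0.01328i) = (0.05157 - 0.01225i)
|10⟩: (0.3862)(0.9983) = 0.3855
|11⟩: (0.3862)(0.05591 - 0.01328i) = (0.02159 - 0.005129i)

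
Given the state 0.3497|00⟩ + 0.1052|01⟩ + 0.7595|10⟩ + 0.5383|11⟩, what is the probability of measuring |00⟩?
0.1223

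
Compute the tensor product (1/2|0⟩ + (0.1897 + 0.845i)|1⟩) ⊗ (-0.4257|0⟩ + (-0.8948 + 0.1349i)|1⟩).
-0.2129|00⟩ + (-0.4474 + 0.06745i)|01⟩ + (-0.08076 - 0.3597i)|10⟩ + (-0.2837 - 0.7305i)|11⟩

amp(|b₁b₂…⟩) = product of the factor amplitudes for bits b₁, b₂, …; only kets whose every factor amplitude is nonzero survive.
|00⟩: (1/2)(-0.4257) = -0.2129
|01⟩: (1/2)(-0.8948 + 0.1349i) = (-0.4474 + 0.06745i)
|10⟩: (0.1897 + 0.845i)(-0.4257) = (-0.08076 - 0.3597i)
|11⟩: (0.1897 + 0.845i)(-0.8948 + 0.1349i) = (-0.2837 - 0.7305i)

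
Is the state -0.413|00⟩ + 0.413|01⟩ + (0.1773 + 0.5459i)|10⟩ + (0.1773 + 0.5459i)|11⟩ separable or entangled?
Entangled

Writing the state as a|00⟩ + b|01⟩ + c|10⟩ + d|11⟩, it is a product state iff ad − bc = 0.
Here (a, b, c, d) = (-0.413, 0.413, (0.1773 + 0.5459i), (0.1773 + 0.5459i)): ad − bc = (-0.413)(0.1773 + 0.5459i) − (0.413)(0.1773 + 0.5459i) = (-0.1464 - 0.4509i) ≠ 0, so the state is entangled.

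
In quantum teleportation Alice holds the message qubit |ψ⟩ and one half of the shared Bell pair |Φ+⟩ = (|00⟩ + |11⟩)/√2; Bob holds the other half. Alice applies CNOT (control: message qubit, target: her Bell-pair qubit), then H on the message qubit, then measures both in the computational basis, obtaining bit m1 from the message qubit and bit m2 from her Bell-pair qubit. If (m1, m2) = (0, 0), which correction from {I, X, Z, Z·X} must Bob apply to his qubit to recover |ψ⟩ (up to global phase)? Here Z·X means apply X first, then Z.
I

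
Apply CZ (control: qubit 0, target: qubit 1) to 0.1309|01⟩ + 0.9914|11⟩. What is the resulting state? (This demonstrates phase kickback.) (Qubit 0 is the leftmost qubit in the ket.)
0.1309|01⟩ - 0.9914|11⟩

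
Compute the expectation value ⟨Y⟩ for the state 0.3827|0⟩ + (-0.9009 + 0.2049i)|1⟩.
0.1568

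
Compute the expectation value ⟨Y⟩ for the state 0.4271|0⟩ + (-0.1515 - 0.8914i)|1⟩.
-0.7614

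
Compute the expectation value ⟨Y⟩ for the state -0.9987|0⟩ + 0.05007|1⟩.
0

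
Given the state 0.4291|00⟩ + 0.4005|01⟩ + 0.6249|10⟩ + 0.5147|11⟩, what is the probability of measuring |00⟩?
0.1841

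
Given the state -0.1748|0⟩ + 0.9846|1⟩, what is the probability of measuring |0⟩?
0.03056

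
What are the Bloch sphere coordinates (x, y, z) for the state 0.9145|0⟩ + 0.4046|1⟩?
(0.74, 0, 0.6726)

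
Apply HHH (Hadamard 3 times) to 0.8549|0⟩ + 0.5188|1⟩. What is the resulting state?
0.9714|0⟩ + 0.2377|1⟩

H² = I, so H^3 = H: a single Hadamard. With (a, b) = (0.8549, 0.5188), H gives ((a + b)/√2, (a − b)/√2) = (0.9714, 0.2377).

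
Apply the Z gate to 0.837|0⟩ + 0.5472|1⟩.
0.837|0⟩ - 0.5472|1⟩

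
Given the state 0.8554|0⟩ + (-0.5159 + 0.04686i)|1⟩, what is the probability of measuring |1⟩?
0.2683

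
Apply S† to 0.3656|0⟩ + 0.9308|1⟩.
0.3656|0⟩ - 0.9308i|1⟩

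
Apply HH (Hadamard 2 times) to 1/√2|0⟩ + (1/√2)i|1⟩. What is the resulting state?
1/√2|0⟩ + (1/√2)i|1⟩

H² = I, so an even number of Hadamards cancels: H^2 = I and the state is unchanged.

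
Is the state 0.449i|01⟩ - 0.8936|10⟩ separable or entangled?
Entangled

Writing the state as a|00⟩ + b|01⟩ + c|10⟩ + d|11⟩, it is a product state iff ad − bc = 0.
Here (a, b, c, d) = (0, 0.449i, -0.8936, 0): ad − bc = (0)(0) − (0.449i)(-0.8936) = 0.4012i ≠ 0, so the state is entangled.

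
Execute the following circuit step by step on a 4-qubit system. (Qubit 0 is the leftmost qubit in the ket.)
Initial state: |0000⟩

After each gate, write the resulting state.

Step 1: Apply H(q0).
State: 1/√2|0000⟩ + 1/√2|1000⟩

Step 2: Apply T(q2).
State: 1/√2|0000⟩ + 1/√2|1000⟩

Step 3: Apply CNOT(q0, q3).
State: 1/√2|0000⟩ + 1/√2|1001⟩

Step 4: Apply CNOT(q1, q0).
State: 1/√2|0000⟩ + 1/√2|1001⟩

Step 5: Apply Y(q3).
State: (1/√2)i|0001⟩ - (1/√2)i|1000⟩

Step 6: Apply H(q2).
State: (1/2)i|0001⟩ + (1/2)i|0011⟩ - (1/2)i|1000⟩ - (1/2)i|1010⟩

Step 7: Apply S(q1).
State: (1/2)i|0001⟩ + (1/2)i|0011⟩ - (1/2)i|1000⟩ - (1/2)i|1010⟩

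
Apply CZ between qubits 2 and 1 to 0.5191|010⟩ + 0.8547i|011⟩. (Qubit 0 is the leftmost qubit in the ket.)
0.5191|010⟩ - 0.8547i|011⟩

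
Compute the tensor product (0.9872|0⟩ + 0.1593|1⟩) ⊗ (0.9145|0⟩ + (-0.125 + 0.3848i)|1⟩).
0.9028|00⟩ + (-0.1234 + 0.3799i)|01⟩ + 0.1457|10⟩ + (-0.01991 + 0.0613i)|11⟩

amp(|b₁b₂…⟩) = product of the factor amplitudes for bits b₁, b₂, …; only kets whose every factor amplitude is nonzero survive.
|00⟩: (0.9872)(0.9145) = 0.9028
|01⟩: (0.9872)(-0.125 + 0.3848i) = (-0.1234 + 0.3799i)
|10⟩: (0.1593)(0.9145) = 0.1457
|11⟩: (0.1593)(-0.125 + 0.3848i) = (-0.01991 + 0.0613i)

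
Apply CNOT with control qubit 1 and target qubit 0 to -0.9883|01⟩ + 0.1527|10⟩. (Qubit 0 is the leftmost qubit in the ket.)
0.1527|10⟩ - 0.9883|11⟩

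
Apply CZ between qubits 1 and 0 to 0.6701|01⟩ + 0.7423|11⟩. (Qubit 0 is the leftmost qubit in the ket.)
0.6701|01⟩ - 0.7423|11⟩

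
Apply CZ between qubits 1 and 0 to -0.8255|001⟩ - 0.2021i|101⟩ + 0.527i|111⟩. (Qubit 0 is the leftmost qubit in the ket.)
-0.8255|001⟩ - 0.2021i|101⟩ - 0.527i|111⟩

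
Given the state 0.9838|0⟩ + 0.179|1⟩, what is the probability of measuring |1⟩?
0.03204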